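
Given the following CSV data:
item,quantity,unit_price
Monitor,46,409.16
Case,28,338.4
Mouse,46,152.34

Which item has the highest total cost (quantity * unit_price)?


Computing row totals:
  Monitor: 18821.36
  Case: 9475.2
  Mouse: 7007.64
Maximum: Monitor (18821.36)

ANSWER: Monitor


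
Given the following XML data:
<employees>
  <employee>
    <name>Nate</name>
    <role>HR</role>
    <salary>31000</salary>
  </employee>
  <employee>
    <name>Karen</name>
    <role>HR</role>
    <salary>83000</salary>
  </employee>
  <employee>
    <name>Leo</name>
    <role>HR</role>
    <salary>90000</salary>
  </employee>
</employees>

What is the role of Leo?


Searching for <employee> with <name>Leo</name>
Found at position 3
<role>HR</role>

ANSWER: HR


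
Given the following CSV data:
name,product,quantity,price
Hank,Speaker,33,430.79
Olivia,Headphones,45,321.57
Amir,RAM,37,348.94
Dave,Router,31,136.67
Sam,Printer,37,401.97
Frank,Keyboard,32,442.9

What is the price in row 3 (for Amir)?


Row 3: Amir
Column 'price' = 348.94

ANSWER: 348.94


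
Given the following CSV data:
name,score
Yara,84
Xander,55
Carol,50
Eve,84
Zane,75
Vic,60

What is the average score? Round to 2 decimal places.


Scores: 84, 55, 50, 84, 75, 60
Sum = 408
Count = 6
Average = 408 / 6 = 68.00

ANSWER: 68.00


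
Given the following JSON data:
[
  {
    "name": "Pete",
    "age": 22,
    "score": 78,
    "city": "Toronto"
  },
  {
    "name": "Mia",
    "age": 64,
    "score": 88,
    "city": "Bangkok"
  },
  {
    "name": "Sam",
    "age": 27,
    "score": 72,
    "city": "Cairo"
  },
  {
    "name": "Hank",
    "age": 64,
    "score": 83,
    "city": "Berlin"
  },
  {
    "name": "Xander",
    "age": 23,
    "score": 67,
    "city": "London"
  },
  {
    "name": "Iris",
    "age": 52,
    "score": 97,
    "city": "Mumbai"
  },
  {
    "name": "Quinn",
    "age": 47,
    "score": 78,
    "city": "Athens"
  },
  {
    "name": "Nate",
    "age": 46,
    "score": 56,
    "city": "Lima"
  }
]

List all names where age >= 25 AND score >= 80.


Checking both conditions:
  Pete (age=22, score=78) -> no
  Mia (age=64, score=88) -> YES
  Sam (age=27, score=72) -> no
  Hank (age=64, score=83) -> YES
  Xander (age=23, score=67) -> no
  Iris (age=52, score=97) -> YES
  Quinn (age=47, score=78) -> no
  Nate (age=46, score=56) -> no


ANSWER: Mia, Hank, Iris


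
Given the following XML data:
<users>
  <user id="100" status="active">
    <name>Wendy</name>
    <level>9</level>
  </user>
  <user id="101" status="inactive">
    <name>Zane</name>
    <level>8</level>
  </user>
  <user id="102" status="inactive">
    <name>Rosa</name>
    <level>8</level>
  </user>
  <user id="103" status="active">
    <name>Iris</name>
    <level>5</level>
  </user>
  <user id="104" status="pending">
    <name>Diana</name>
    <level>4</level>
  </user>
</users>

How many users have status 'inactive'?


Counting users with status='inactive':
  Zane (id=101) -> MATCH
  Rosa (id=102) -> MATCH
Count: 2

ANSWER: 2


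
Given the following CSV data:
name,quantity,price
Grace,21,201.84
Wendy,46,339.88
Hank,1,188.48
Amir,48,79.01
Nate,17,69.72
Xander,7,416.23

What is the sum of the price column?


Values in 'price' column:
  Row 1: 201.84
  Row 2: 339.88
  Row 3: 188.48
  Row 4: 79.01
  Row 5: 69.72
  Row 6: 416.23
Sum = 201.84 + 339.88 + 188.48 + 79.01 + 69.72 + 416.23 = 1295.16

ANSWER: 1295.16


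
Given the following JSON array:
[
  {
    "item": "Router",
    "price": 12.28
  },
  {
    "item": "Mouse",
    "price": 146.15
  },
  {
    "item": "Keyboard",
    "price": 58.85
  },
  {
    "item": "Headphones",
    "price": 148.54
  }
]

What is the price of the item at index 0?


Array index 0 -> Router
price = 12.28

ANSWER: 12.28


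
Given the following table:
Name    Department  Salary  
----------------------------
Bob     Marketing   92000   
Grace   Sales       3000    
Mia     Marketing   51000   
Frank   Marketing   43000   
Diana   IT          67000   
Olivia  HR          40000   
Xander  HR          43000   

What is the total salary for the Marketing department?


Marketing department members:
  Bob: 92000
  Mia: 51000
  Frank: 43000
Total = 92000 + 51000 + 43000 = 186000

ANSWER: 186000


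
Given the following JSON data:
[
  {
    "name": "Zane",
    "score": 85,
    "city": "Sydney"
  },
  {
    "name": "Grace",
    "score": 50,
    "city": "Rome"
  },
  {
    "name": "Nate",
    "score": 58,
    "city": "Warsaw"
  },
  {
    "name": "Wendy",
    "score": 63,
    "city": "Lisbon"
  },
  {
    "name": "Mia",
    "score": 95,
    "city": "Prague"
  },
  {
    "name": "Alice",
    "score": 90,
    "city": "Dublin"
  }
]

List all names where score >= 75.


Filtering records where score >= 75:
  Zane (score=85) -> YES
  Grace (score=50) -> no
  Nate (score=58) -> no
  Wendy (score=63) -> no
  Mia (score=95) -> YES
  Alice (score=90) -> YES


ANSWER: Zane, Mia, Alice


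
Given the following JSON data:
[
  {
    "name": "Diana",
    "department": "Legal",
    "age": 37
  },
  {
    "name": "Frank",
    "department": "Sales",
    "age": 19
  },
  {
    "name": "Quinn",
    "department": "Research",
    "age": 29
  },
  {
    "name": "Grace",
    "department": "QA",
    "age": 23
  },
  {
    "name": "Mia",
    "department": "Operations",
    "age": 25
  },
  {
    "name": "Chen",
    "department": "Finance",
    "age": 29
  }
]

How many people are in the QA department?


Scanning records for department = QA
  Record 3: Grace
Count: 1

ANSWER: 1


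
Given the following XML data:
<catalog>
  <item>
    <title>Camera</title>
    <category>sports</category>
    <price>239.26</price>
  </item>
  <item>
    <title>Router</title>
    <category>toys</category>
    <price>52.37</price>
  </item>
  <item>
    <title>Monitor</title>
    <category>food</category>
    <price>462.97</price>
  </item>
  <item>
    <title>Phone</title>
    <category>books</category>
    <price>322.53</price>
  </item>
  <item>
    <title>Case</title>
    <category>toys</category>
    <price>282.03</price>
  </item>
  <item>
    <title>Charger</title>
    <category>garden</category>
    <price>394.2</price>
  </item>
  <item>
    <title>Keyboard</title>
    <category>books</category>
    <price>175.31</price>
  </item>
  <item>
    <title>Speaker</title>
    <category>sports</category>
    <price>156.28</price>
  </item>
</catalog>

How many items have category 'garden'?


Scanning <item> elements for <category>garden</category>:
  Item 6: Charger -> MATCH
Count: 1

ANSWER: 1


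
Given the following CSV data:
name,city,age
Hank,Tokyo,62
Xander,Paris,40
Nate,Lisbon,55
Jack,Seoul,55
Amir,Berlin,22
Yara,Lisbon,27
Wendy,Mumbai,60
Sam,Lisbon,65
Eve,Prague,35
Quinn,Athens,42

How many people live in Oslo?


Scanning city column for 'Oslo':
Total matches: 0

ANSWER: 0


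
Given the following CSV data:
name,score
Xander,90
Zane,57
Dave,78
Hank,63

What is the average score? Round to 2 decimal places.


Scores: 90, 57, 78, 63
Sum = 288
Count = 4
Average = 288 / 4 = 72.00

ANSWER: 72.00


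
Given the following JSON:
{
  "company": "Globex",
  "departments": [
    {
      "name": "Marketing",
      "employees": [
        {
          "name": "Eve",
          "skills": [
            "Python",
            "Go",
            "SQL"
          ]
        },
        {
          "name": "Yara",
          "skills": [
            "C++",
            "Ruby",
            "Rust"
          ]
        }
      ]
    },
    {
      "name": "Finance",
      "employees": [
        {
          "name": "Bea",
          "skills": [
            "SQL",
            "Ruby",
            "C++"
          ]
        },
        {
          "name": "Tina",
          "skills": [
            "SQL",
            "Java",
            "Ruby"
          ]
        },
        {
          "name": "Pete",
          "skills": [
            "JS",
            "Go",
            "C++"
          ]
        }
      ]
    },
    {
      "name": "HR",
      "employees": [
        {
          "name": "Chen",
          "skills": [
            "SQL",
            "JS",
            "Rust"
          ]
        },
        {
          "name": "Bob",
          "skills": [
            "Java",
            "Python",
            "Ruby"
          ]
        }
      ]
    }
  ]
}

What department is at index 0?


Path: departments[0].name
Value: Marketing

ANSWER: Marketing


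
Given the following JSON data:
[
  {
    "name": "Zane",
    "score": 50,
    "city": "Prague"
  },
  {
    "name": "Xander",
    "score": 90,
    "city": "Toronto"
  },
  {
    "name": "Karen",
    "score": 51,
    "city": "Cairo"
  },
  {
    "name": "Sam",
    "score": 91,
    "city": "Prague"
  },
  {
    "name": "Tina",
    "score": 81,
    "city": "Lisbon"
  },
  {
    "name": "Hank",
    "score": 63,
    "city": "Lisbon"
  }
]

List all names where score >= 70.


Filtering records where score >= 70:
  Zane (score=50) -> no
  Xander (score=90) -> YES
  Karen (score=51) -> no
  Sam (score=91) -> YES
  Tina (score=81) -> YES
  Hank (score=63) -> no


ANSWER: Xander, Sam, Tina


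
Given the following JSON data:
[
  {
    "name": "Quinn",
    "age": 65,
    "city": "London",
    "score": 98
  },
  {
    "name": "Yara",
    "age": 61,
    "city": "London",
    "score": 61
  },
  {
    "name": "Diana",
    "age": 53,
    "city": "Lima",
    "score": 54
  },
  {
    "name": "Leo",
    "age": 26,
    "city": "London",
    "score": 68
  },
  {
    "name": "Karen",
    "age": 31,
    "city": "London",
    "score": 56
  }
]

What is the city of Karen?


Looking up record where name = Karen
Record index: 4
Field 'city' = London

ANSWER: London


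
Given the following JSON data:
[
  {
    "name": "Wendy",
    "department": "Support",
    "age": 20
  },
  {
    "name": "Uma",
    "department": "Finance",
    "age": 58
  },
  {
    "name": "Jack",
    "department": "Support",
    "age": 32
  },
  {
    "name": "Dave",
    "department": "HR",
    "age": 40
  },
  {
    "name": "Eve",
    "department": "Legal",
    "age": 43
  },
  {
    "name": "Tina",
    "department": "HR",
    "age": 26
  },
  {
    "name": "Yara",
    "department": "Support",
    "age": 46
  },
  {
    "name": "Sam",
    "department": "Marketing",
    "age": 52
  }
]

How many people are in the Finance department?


Scanning records for department = Finance
  Record 1: Uma
Count: 1

ANSWER: 1


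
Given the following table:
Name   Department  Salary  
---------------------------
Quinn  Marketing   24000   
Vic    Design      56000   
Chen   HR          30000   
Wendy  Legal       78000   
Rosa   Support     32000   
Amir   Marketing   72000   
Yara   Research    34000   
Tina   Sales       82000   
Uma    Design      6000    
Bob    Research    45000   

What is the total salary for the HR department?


HR department members:
  Chen: 30000
Total = 30000 = 30000

ANSWER: 30000


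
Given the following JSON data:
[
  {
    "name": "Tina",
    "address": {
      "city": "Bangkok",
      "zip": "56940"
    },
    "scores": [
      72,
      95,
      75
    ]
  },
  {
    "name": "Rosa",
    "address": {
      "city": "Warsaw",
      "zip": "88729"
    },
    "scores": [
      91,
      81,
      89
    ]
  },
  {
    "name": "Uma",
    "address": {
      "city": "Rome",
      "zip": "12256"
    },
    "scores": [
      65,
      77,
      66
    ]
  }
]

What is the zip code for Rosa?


Path: records[1].address.zip
Value: 88729

ANSWER: 88729


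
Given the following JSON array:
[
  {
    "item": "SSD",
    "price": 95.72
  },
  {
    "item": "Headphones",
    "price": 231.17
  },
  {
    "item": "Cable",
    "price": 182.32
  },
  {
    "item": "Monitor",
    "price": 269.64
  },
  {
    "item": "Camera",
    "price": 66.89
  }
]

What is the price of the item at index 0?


Array index 0 -> SSD
price = 95.72

ANSWER: 95.72


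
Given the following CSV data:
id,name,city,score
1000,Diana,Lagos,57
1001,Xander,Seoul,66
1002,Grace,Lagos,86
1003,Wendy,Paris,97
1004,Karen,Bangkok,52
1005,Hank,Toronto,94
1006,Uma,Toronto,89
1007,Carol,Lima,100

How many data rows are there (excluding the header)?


Counting rows (excluding header):
Header: id,name,city,score
Data rows: 8

ANSWER: 8


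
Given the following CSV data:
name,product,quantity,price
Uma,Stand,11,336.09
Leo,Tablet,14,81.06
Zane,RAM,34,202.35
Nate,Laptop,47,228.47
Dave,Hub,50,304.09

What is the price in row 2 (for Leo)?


Row 2: Leo
Column 'price' = 81.06

ANSWER: 81.06


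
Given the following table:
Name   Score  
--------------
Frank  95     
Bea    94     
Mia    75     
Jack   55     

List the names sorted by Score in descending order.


Sorting by Score (descending):
  Frank: 95
  Bea: 94
  Mia: 75
  Jack: 55


ANSWER: Frank, Bea, Mia, Jack


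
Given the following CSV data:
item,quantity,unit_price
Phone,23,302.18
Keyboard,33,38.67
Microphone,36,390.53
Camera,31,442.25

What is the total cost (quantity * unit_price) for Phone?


Row: Phone
quantity = 23
unit_price = 302.18
total = 23 * 302.18 = 6950.14

ANSWER: 6950.14


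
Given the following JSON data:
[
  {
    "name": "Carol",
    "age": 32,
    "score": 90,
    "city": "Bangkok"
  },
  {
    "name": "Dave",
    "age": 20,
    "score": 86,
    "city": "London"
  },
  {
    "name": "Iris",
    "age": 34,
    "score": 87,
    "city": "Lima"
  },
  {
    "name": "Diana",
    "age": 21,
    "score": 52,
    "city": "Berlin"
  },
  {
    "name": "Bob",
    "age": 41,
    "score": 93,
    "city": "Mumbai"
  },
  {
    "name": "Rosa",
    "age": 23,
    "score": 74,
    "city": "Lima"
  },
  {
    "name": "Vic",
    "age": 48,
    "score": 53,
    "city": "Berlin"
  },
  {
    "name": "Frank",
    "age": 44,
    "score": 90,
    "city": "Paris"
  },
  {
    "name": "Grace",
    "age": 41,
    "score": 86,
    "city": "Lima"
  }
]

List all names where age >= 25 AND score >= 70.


Checking both conditions:
  Carol (age=32, score=90) -> YES
  Dave (age=20, score=86) -> no
  Iris (age=34, score=87) -> YES
  Diana (age=21, score=52) -> no
  Bob (age=41, score=93) -> YES
  Rosa (age=23, score=74) -> no
  Vic (age=48, score=53) -> no
  Frank (age=44, score=90) -> YES
  Grace (age=41, score=86) -> YES


ANSWER: Carol, Iris, Bob, Frank, Grace


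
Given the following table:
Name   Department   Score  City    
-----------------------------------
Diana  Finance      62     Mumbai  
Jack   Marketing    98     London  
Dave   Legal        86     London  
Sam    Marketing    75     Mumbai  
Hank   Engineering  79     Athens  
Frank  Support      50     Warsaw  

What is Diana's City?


Row 1: Diana
City = Mumbai

ANSWER: Mumbai


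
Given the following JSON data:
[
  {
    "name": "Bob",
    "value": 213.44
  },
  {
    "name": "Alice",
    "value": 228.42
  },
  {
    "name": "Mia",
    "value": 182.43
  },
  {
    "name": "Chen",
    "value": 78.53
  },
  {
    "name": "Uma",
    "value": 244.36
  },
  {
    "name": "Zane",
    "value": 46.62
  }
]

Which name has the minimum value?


Comparing values:
  Bob: 213.44
  Alice: 228.42
  Mia: 182.43
  Chen: 78.53
  Uma: 244.36
  Zane: 46.62
Minimum: Zane (46.62)

ANSWER: Zane


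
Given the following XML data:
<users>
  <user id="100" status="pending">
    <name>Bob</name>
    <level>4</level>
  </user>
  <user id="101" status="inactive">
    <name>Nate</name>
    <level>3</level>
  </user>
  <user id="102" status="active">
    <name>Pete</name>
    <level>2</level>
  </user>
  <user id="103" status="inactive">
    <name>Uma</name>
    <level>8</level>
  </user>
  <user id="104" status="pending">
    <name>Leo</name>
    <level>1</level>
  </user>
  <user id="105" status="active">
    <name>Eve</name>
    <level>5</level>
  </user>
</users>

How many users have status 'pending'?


Counting users with status='pending':
  Bob (id=100) -> MATCH
  Leo (id=104) -> MATCH
Count: 2

ANSWER: 2


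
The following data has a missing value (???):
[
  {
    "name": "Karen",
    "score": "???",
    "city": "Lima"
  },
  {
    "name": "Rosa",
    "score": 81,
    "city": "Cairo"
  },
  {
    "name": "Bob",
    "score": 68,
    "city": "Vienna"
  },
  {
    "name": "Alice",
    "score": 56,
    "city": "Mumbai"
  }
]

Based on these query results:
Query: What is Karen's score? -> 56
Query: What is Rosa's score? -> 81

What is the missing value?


The missing value is Karen's score
From query: Karen's score = 56

ANSWER: 56


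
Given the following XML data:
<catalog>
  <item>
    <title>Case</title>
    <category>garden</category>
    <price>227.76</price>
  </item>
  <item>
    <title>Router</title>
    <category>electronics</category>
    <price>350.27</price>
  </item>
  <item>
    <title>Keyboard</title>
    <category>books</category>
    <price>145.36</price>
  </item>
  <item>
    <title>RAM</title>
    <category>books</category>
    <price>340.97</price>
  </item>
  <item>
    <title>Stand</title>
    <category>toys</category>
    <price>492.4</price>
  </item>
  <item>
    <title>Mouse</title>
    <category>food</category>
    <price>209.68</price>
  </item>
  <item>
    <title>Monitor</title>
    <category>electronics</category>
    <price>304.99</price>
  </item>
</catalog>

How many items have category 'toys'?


Scanning <item> elements for <category>toys</category>:
  Item 5: Stand -> MATCH
Count: 1

ANSWER: 1


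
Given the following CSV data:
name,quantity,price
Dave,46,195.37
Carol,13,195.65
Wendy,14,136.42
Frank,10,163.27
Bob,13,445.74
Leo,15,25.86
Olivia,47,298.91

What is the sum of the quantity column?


Values in 'quantity' column:
  Row 1: 46
  Row 2: 13
  Row 3: 14
  Row 4: 10
  Row 5: 13
  Row 6: 15
  Row 7: 47
Sum = 46 + 13 + 14 + 10 + 13 + 15 + 47 = 158

ANSWER: 158


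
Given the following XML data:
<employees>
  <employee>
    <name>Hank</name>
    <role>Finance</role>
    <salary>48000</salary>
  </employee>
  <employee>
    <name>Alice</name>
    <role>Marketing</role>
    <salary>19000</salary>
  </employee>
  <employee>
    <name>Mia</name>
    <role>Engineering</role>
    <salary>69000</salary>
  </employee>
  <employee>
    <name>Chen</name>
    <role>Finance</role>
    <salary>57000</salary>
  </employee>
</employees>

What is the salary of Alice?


Searching for <employee> with <name>Alice</name>
Found at position 2
<salary>19000</salary>

ANSWER: 19000


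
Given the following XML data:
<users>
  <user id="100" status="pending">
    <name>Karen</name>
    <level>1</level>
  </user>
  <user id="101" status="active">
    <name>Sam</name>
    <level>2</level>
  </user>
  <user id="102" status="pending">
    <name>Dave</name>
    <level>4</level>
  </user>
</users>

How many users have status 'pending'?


Counting users with status='pending':
  Karen (id=100) -> MATCH
  Dave (id=102) -> MATCH
Count: 2

ANSWER: 2


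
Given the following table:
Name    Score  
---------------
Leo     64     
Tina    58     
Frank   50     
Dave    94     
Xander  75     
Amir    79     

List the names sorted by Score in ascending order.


Sorting by Score (ascending):
  Frank: 50
  Tina: 58
  Leo: 64
  Xander: 75
  Amir: 79
  Dave: 94


ANSWER: Frank, Tina, Leo, Xander, Amir, Dave


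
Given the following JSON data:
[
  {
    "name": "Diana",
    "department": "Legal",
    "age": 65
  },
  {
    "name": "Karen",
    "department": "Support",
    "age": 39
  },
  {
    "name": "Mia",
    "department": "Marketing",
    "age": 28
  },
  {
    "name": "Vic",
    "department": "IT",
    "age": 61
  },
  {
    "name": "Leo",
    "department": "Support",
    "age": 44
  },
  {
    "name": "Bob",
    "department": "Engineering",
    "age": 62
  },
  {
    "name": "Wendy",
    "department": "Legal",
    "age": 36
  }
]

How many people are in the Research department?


Scanning records for department = Research
  No matches found
Count: 0

ANSWER: 0


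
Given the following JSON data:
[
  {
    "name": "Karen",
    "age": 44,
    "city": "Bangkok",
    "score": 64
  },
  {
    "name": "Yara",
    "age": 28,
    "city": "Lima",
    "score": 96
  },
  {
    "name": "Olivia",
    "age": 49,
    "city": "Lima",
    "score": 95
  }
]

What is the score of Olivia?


Looking up record where name = Olivia
Record index: 2
Field 'score' = 95

ANSWER: 95


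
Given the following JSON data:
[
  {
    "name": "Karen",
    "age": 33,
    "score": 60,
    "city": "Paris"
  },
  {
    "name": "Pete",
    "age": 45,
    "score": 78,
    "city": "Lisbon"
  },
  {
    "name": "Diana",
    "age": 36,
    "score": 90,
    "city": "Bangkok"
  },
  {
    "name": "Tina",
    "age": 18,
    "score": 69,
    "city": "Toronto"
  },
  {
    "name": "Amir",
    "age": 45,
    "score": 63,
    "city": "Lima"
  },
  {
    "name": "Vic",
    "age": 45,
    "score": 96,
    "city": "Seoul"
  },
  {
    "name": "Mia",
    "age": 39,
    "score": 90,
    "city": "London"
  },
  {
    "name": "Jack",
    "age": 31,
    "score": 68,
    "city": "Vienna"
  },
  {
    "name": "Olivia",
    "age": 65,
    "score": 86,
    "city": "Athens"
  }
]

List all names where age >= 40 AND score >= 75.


Checking both conditions:
  Karen (age=33, score=60) -> no
  Pete (age=45, score=78) -> YES
  Diana (age=36, score=90) -> no
  Tina (age=18, score=69) -> no
  Amir (age=45, score=63) -> no
  Vic (age=45, score=96) -> YES
  Mia (age=39, score=90) -> no
  Jack (age=31, score=68) -> no
  Olivia (age=65, score=86) -> YES


ANSWER: Pete, Vic, Olivia


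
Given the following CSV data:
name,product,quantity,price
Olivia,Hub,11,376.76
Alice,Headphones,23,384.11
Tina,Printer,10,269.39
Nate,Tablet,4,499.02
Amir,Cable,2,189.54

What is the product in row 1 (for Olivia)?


Row 1: Olivia
Column 'product' = Hub

ANSWER: Hub


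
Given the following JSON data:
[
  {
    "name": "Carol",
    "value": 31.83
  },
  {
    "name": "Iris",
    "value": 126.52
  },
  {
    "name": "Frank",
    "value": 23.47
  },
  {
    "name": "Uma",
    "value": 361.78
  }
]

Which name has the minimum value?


Comparing values:
  Carol: 31.83
  Iris: 126.52
  Frank: 23.47
  Uma: 361.78
Minimum: Frank (23.47)

ANSWER: Frank


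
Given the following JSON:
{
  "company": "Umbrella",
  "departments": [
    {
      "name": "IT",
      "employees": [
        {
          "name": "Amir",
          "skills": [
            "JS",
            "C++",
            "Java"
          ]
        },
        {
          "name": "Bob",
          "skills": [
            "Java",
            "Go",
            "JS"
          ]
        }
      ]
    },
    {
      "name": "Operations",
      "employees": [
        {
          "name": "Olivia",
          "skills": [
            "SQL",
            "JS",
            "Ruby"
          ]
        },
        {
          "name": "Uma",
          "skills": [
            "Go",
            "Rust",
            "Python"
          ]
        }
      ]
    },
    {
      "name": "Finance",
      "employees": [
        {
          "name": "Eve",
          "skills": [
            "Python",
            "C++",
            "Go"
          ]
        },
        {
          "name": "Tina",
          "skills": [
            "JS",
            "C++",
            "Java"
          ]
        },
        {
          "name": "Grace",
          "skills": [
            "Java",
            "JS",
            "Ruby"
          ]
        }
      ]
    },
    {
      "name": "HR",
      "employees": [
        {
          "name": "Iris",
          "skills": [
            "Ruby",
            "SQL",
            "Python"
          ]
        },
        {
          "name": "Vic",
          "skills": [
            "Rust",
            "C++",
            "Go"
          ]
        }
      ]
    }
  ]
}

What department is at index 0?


Path: departments[0].name
Value: IT

ANSWER: IT


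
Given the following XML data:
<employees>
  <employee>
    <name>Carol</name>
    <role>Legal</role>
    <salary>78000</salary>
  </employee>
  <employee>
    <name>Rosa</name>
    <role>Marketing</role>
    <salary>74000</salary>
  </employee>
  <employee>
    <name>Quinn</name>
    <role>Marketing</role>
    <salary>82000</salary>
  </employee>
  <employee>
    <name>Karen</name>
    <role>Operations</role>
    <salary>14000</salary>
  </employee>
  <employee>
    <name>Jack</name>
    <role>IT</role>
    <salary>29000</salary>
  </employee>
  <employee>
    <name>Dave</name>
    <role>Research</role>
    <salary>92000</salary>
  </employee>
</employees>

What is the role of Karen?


Searching for <employee> with <name>Karen</name>
Found at position 4
<role>Operations</role>

ANSWER: Operations


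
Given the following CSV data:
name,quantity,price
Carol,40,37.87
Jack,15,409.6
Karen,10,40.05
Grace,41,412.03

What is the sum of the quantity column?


Values in 'quantity' column:
  Row 1: 40
  Row 2: 15
  Row 3: 10
  Row 4: 41
Sum = 40 + 15 + 10 + 41 = 106

ANSWER: 106


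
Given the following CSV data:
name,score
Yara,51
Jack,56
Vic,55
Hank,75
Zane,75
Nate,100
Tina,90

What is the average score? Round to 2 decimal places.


Scores: 51, 56, 55, 75, 75, 100, 90
Sum = 502
Count = 7
Average = 502 / 7 = 71.71

ANSWER: 71.71


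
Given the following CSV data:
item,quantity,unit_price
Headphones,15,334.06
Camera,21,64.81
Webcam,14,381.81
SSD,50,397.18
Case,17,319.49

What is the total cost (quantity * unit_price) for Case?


Row: Case
quantity = 17
unit_price = 319.49
total = 17 * 319.49 = 5431.33

ANSWER: 5431.33


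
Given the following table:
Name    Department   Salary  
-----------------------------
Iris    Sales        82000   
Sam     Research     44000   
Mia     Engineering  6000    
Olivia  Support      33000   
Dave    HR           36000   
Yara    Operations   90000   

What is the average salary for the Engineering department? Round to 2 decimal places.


Engineering department members:
  Mia: 6000
Sum = 6000
Count = 1
Average = 6000 / 1 = 6000.00

ANSWER: 6000.00


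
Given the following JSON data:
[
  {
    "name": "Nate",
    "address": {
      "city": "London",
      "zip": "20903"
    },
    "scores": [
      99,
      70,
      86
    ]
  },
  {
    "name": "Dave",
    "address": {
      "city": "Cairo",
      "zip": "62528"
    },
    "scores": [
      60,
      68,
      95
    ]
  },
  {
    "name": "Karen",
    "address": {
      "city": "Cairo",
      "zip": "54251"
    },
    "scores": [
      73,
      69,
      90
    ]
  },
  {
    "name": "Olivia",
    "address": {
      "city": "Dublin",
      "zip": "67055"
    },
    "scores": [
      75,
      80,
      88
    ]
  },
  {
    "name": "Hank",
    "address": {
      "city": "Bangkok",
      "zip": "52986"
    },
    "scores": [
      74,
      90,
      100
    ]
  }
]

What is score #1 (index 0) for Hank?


Path: records[4].scores[0]
Value: 74

ANSWER: 74


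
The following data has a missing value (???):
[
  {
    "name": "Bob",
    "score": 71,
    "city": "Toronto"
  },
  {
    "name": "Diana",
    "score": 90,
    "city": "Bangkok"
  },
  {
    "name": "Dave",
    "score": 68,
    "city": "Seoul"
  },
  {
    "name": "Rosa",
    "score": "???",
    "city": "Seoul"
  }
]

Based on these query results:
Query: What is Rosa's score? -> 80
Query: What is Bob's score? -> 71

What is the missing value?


The missing value is Rosa's score
From query: Rosa's score = 80

ANSWER: 80


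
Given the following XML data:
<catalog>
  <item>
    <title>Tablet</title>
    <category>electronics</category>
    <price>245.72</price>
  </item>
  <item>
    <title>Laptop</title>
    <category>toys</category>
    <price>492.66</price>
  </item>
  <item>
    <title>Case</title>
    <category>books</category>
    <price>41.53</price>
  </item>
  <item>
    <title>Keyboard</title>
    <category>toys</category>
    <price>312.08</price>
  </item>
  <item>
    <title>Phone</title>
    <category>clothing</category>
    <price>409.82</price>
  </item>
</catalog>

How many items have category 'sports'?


Scanning <item> elements for <category>sports</category>:
Count: 0

ANSWER: 0


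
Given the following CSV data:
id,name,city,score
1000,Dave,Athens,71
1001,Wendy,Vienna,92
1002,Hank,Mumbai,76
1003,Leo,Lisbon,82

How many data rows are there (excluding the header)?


Counting rows (excluding header):
Header: id,name,city,score
Data rows: 4

ANSWER: 4


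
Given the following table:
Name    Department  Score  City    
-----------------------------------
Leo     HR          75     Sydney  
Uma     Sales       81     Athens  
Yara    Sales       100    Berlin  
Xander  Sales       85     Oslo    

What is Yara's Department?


Row 3: Yara
Department = Sales

ANSWER: Sales


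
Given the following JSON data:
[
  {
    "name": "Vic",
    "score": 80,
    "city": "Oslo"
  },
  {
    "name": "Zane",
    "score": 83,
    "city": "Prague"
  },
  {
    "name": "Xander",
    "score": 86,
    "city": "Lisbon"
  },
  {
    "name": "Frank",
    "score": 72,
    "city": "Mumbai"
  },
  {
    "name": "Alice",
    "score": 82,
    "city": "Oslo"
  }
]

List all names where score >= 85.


Filtering records where score >= 85:
  Vic (score=80) -> no
  Zane (score=83) -> no
  Xander (score=86) -> YES
  Frank (score=72) -> no
  Alice (score=82) -> no


ANSWER: Xander


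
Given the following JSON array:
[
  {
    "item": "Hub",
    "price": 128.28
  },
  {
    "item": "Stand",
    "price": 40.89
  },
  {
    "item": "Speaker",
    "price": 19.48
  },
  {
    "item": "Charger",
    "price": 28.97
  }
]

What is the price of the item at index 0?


Array index 0 -> Hub
price = 128.28

ANSWER: 128.28


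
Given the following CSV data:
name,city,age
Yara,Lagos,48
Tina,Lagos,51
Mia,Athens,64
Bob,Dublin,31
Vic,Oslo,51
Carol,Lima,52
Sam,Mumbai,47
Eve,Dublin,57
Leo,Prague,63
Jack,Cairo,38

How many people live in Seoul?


Scanning city column for 'Seoul':
Total matches: 0

ANSWER: 0


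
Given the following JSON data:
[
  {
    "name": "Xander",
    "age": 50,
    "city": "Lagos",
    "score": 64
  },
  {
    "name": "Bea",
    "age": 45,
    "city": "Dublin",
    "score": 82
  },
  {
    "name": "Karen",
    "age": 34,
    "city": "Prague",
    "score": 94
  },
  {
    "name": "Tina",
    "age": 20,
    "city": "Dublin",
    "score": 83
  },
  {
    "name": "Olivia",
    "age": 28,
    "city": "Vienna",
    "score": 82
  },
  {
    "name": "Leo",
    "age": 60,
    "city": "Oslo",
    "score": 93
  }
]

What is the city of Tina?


Looking up record where name = Tina
Record index: 3
Field 'city' = Dublin

ANSWER: Dublin


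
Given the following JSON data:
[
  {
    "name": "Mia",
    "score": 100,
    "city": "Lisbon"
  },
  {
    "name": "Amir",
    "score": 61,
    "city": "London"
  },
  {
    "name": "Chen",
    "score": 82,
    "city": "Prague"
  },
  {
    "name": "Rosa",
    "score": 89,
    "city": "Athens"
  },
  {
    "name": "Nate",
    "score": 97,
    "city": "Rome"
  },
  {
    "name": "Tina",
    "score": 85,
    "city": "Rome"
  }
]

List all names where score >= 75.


Filtering records where score >= 75:
  Mia (score=100) -> YES
  Amir (score=61) -> no
  Chen (score=82) -> YES
  Rosa (score=89) -> YES
  Nate (score=97) -> YES
  Tina (score=85) -> YES


ANSWER: Mia, Chen, Rosa, Nate, Tina


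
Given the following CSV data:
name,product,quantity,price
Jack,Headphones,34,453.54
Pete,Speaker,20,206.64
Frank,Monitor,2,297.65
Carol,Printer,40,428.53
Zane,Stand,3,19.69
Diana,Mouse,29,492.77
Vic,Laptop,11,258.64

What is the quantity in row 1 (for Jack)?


Row 1: Jack
Column 'quantity' = 34

ANSWER: 34


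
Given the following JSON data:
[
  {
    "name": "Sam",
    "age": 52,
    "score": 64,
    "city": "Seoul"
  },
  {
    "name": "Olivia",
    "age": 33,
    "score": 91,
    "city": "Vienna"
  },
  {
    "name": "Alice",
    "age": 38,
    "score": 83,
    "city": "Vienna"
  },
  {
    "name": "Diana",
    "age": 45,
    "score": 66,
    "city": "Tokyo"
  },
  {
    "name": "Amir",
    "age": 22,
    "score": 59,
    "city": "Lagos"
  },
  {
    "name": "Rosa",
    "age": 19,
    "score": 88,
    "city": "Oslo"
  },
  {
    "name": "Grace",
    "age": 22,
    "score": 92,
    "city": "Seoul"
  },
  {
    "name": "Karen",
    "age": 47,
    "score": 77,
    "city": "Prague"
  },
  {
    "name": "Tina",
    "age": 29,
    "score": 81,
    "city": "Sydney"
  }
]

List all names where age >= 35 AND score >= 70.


Checking both conditions:
  Sam (age=52, score=64) -> no
  Olivia (age=33, score=91) -> no
  Alice (age=38, score=83) -> YES
  Diana (age=45, score=66) -> no
  Amir (age=22, score=59) -> no
  Rosa (age=19, score=88) -> no
  Grace (age=22, score=92) -> no
  Karen (age=47, score=77) -> YES
  Tina (age=29, score=81) -> no


ANSWER: Alice, Karen


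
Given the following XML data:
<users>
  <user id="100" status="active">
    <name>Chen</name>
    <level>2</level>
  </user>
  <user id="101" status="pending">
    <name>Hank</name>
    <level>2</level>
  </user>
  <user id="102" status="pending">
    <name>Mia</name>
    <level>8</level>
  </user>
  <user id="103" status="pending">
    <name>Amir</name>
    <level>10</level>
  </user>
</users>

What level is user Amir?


Finding user: Amir
<level>10</level>

ANSWER: 10


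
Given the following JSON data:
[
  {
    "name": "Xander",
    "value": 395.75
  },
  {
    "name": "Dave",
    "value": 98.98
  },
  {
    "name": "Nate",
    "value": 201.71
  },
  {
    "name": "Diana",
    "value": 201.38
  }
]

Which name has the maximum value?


Comparing values:
  Xander: 395.75
  Dave: 98.98
  Nate: 201.71
  Diana: 201.38
Maximum: Xander (395.75)

ANSWER: Xander


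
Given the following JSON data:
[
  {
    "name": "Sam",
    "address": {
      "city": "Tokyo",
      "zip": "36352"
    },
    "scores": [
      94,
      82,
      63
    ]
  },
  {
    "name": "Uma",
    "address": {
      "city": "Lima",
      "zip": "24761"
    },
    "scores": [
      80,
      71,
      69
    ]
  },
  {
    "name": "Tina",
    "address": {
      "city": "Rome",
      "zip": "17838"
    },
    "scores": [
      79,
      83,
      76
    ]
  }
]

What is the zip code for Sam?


Path: records[0].address.zip
Value: 36352

ANSWER: 36352


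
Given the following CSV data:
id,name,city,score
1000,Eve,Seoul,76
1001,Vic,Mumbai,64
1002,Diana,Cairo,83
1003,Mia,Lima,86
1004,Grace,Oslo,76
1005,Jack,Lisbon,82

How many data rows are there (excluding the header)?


Counting rows (excluding header):
Header: id,name,city,score
Data rows: 6

ANSWER: 6


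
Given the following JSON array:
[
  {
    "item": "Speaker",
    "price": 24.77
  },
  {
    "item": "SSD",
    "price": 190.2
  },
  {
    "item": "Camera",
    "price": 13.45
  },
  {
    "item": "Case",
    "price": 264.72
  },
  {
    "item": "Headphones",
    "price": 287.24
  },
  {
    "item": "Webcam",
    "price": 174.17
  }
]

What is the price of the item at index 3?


Array index 3 -> Case
price = 264.72

ANSWER: 264.72


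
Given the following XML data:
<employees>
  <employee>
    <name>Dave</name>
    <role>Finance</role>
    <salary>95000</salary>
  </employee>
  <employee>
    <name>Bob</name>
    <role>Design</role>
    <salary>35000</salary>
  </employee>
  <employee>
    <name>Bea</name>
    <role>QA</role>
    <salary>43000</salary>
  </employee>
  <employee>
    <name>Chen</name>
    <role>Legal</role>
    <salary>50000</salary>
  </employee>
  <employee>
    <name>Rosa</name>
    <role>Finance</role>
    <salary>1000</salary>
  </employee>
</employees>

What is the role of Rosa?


Searching for <employee> with <name>Rosa</name>
Found at position 5
<role>Finance</role>

ANSWER: Finance


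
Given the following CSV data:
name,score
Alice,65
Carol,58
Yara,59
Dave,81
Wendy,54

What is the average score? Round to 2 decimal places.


Scores: 65, 58, 59, 81, 54
Sum = 317
Count = 5
Average = 317 / 5 = 63.40

ANSWER: 63.40


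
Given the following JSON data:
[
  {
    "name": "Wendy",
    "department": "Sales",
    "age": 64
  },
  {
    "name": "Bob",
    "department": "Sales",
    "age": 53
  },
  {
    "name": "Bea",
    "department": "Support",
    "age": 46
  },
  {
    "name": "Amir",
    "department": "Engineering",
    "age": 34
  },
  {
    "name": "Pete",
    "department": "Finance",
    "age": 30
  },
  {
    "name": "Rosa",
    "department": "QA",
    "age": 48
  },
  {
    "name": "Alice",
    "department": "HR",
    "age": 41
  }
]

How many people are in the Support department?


Scanning records for department = Support
  Record 2: Bea
Count: 1

ANSWER: 1


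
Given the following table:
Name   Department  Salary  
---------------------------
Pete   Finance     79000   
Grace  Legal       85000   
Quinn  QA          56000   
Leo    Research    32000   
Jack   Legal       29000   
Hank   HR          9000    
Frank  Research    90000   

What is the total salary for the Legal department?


Legal department members:
  Grace: 85000
  Jack: 29000
Total = 85000 + 29000 = 114000

ANSWER: 114000


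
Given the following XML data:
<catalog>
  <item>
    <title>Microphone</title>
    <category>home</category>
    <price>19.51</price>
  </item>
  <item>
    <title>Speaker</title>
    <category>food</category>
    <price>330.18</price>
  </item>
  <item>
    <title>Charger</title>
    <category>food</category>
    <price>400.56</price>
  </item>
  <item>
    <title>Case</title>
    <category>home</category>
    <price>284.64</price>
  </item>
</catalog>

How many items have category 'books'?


Scanning <item> elements for <category>books</category>:
Count: 0

ANSWER: 0


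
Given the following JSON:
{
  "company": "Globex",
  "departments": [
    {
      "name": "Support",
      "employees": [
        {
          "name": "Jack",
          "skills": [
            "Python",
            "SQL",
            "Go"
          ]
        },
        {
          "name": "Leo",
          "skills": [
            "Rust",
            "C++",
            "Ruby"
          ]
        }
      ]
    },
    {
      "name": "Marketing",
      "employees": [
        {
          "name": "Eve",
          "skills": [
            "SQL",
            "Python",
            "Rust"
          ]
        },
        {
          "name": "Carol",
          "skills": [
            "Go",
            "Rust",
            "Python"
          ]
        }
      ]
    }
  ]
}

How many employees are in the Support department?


Path: departments[0].employees
Count: 2

ANSWER: 2


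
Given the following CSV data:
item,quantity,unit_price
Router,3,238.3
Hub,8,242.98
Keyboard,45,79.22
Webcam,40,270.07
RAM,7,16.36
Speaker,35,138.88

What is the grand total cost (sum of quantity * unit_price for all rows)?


Computing row totals:
  Router: 3 * 238.3 = 714.9
  Hub: 8 * 242.98 = 1943.84
  Keyboard: 45 * 79.22 = 3564.9
  Webcam: 40 * 270.07 = 10802.8
  RAM: 7 * 16.36 = 114.52
  Speaker: 35 * 138.88 = 4860.8
Grand total = 714.9 + 1943.84 + 3564.9 + 10802.8 + 114.52 + 4860.8 = 22001.76

ANSWER: 22001.76


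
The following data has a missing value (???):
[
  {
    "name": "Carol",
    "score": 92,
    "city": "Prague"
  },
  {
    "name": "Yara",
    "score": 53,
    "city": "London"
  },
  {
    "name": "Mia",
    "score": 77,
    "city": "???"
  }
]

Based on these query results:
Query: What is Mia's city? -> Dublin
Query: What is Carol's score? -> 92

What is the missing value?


The missing value is Mia's city
From query: Mia's city = Dublin

ANSWER: Dublin


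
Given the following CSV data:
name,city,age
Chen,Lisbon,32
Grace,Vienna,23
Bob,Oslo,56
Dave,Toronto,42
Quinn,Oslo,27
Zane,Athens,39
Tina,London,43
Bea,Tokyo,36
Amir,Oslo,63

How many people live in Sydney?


Scanning city column for 'Sydney':
Total matches: 0

ANSWER: 0


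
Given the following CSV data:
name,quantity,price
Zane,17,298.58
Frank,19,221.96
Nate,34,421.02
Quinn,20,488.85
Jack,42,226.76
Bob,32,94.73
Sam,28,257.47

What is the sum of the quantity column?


Values in 'quantity' column:
  Row 1: 17
  Row 2: 19
  Row 3: 34
  Row 4: 20
  Row 5: 42
  Row 6: 32
  Row 7: 28
Sum = 17 + 19 + 34 + 20 + 42 + 32 + 28 = 192

ANSWER: 192


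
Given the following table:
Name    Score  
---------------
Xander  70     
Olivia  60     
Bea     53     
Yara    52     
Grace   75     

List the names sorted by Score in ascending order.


Sorting by Score (ascending):
  Yara: 52
  Bea: 53
  Olivia: 60
  Xander: 70
  Grace: 75


ANSWER: Yara, Bea, Olivia, Xander, Grace
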